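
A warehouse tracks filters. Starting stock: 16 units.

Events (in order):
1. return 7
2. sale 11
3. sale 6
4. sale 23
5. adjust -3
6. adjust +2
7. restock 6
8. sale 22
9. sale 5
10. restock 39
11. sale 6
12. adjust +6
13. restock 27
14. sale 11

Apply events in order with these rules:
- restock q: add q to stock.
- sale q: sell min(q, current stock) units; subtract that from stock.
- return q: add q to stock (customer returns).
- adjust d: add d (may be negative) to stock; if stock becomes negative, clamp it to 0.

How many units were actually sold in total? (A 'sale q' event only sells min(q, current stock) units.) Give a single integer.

Answer: 48

Derivation:
Processing events:
Start: stock = 16
  Event 1 (return 7): 16 + 7 = 23
  Event 2 (sale 11): sell min(11,23)=11. stock: 23 - 11 = 12. total_sold = 11
  Event 3 (sale 6): sell min(6,12)=6. stock: 12 - 6 = 6. total_sold = 17
  Event 4 (sale 23): sell min(23,6)=6. stock: 6 - 6 = 0. total_sold = 23
  Event 5 (adjust -3): 0 + -3 = 0 (clamped to 0)
  Event 6 (adjust +2): 0 + 2 = 2
  Event 7 (restock 6): 2 + 6 = 8
  Event 8 (sale 22): sell min(22,8)=8. stock: 8 - 8 = 0. total_sold = 31
  Event 9 (sale 5): sell min(5,0)=0. stock: 0 - 0 = 0. total_sold = 31
  Event 10 (restock 39): 0 + 39 = 39
  Event 11 (sale 6): sell min(6,39)=6. stock: 39 - 6 = 33. total_sold = 37
  Event 12 (adjust +6): 33 + 6 = 39
  Event 13 (restock 27): 39 + 27 = 66
  Event 14 (sale 11): sell min(11,66)=11. stock: 66 - 11 = 55. total_sold = 48
Final: stock = 55, total_sold = 48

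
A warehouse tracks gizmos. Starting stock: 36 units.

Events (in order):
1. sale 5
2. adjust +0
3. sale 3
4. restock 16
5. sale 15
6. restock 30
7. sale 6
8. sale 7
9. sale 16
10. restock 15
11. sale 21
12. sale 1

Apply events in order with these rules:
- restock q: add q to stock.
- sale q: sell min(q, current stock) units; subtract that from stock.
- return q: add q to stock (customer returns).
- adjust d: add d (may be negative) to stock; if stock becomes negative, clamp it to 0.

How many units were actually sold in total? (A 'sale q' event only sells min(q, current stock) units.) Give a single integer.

Processing events:
Start: stock = 36
  Event 1 (sale 5): sell min(5,36)=5. stock: 36 - 5 = 31. total_sold = 5
  Event 2 (adjust +0): 31 + 0 = 31
  Event 3 (sale 3): sell min(3,31)=3. stock: 31 - 3 = 28. total_sold = 8
  Event 4 (restock 16): 28 + 16 = 44
  Event 5 (sale 15): sell min(15,44)=15. stock: 44 - 15 = 29. total_sold = 23
  Event 6 (restock 30): 29 + 30 = 59
  Event 7 (sale 6): sell min(6,59)=6. stock: 59 - 6 = 53. total_sold = 29
  Event 8 (sale 7): sell min(7,53)=7. stock: 53 - 7 = 46. total_sold = 36
  Event 9 (sale 16): sell min(16,46)=16. stock: 46 - 16 = 30. total_sold = 52
  Event 10 (restock 15): 30 + 15 = 45
  Event 11 (sale 21): sell min(21,45)=21. stock: 45 - 21 = 24. total_sold = 73
  Event 12 (sale 1): sell min(1,24)=1. stock: 24 - 1 = 23. total_sold = 74
Final: stock = 23, total_sold = 74

Answer: 74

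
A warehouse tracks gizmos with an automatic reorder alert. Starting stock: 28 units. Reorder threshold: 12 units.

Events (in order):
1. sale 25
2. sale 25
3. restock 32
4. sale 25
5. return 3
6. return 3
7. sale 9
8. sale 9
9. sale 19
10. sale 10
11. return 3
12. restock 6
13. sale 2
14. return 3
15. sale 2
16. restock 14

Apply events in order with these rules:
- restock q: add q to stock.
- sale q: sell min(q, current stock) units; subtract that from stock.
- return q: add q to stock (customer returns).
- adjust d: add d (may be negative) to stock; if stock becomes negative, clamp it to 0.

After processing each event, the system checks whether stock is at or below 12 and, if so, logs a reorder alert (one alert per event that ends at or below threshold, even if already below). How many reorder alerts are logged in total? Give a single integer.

Processing events:
Start: stock = 28
  Event 1 (sale 25): sell min(25,28)=25. stock: 28 - 25 = 3. total_sold = 25
  Event 2 (sale 25): sell min(25,3)=3. stock: 3 - 3 = 0. total_sold = 28
  Event 3 (restock 32): 0 + 32 = 32
  Event 4 (sale 25): sell min(25,32)=25. stock: 32 - 25 = 7. total_sold = 53
  Event 5 (return 3): 7 + 3 = 10
  Event 6 (return 3): 10 + 3 = 13
  Event 7 (sale 9): sell min(9,13)=9. stock: 13 - 9 = 4. total_sold = 62
  Event 8 (sale 9): sell min(9,4)=4. stock: 4 - 4 = 0. total_sold = 66
  Event 9 (sale 19): sell min(19,0)=0. stock: 0 - 0 = 0. total_sold = 66
  Event 10 (sale 10): sell min(10,0)=0. stock: 0 - 0 = 0. total_sold = 66
  Event 11 (return 3): 0 + 3 = 3
  Event 12 (restock 6): 3 + 6 = 9
  Event 13 (sale 2): sell min(2,9)=2. stock: 9 - 2 = 7. total_sold = 68
  Event 14 (return 3): 7 + 3 = 10
  Event 15 (sale 2): sell min(2,10)=2. stock: 10 - 2 = 8. total_sold = 70
  Event 16 (restock 14): 8 + 14 = 22
Final: stock = 22, total_sold = 70

Checking against threshold 12:
  After event 1: stock=3 <= 12 -> ALERT
  After event 2: stock=0 <= 12 -> ALERT
  After event 3: stock=32 > 12
  After event 4: stock=7 <= 12 -> ALERT
  After event 5: stock=10 <= 12 -> ALERT
  After event 6: stock=13 > 12
  After event 7: stock=4 <= 12 -> ALERT
  After event 8: stock=0 <= 12 -> ALERT
  After event 9: stock=0 <= 12 -> ALERT
  After event 10: stock=0 <= 12 -> ALERT
  After event 11: stock=3 <= 12 -> ALERT
  After event 12: stock=9 <= 12 -> ALERT
  After event 13: stock=7 <= 12 -> ALERT
  After event 14: stock=10 <= 12 -> ALERT
  After event 15: stock=8 <= 12 -> ALERT
  After event 16: stock=22 > 12
Alert events: [1, 2, 4, 5, 7, 8, 9, 10, 11, 12, 13, 14, 15]. Count = 13

Answer: 13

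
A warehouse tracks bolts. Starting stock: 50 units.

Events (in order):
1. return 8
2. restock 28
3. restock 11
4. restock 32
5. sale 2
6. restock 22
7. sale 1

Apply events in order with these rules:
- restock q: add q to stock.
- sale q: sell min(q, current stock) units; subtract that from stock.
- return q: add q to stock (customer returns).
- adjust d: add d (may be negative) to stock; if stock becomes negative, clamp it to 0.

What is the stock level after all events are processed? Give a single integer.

Processing events:
Start: stock = 50
  Event 1 (return 8): 50 + 8 = 58
  Event 2 (restock 28): 58 + 28 = 86
  Event 3 (restock 11): 86 + 11 = 97
  Event 4 (restock 32): 97 + 32 = 129
  Event 5 (sale 2): sell min(2,129)=2. stock: 129 - 2 = 127. total_sold = 2
  Event 6 (restock 22): 127 + 22 = 149
  Event 7 (sale 1): sell min(1,149)=1. stock: 149 - 1 = 148. total_sold = 3
Final: stock = 148, total_sold = 3

Answer: 148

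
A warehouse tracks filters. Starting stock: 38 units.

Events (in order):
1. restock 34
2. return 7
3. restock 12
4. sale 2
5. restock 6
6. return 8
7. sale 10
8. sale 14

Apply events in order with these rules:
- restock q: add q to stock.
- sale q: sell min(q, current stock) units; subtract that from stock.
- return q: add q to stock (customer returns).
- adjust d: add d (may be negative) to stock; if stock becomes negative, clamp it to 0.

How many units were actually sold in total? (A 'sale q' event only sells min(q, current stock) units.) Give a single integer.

Answer: 26

Derivation:
Processing events:
Start: stock = 38
  Event 1 (restock 34): 38 + 34 = 72
  Event 2 (return 7): 72 + 7 = 79
  Event 3 (restock 12): 79 + 12 = 91
  Event 4 (sale 2): sell min(2,91)=2. stock: 91 - 2 = 89. total_sold = 2
  Event 5 (restock 6): 89 + 6 = 95
  Event 6 (return 8): 95 + 8 = 103
  Event 7 (sale 10): sell min(10,103)=10. stock: 103 - 10 = 93. total_sold = 12
  Event 8 (sale 14): sell min(14,93)=14. stock: 93 - 14 = 79. total_sold = 26
Final: stock = 79, total_sold = 26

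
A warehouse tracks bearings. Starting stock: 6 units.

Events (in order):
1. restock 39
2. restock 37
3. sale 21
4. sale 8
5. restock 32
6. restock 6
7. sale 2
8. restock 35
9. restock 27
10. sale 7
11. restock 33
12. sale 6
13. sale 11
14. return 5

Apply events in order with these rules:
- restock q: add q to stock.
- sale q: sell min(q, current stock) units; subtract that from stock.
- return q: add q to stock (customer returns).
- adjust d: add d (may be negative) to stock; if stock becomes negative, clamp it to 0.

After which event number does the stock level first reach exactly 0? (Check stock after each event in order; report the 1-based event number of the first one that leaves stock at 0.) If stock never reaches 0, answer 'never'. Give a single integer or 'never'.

Answer: never

Derivation:
Processing events:
Start: stock = 6
  Event 1 (restock 39): 6 + 39 = 45
  Event 2 (restock 37): 45 + 37 = 82
  Event 3 (sale 21): sell min(21,82)=21. stock: 82 - 21 = 61. total_sold = 21
  Event 4 (sale 8): sell min(8,61)=8. stock: 61 - 8 = 53. total_sold = 29
  Event 5 (restock 32): 53 + 32 = 85
  Event 6 (restock 6): 85 + 6 = 91
  Event 7 (sale 2): sell min(2,91)=2. stock: 91 - 2 = 89. total_sold = 31
  Event 8 (restock 35): 89 + 35 = 124
  Event 9 (restock 27): 124 + 27 = 151
  Event 10 (sale 7): sell min(7,151)=7. stock: 151 - 7 = 144. total_sold = 38
  Event 11 (restock 33): 144 + 33 = 177
  Event 12 (sale 6): sell min(6,177)=6. stock: 177 - 6 = 171. total_sold = 44
  Event 13 (sale 11): sell min(11,171)=11. stock: 171 - 11 = 160. total_sold = 55
  Event 14 (return 5): 160 + 5 = 165
Final: stock = 165, total_sold = 55

Stock never reaches 0.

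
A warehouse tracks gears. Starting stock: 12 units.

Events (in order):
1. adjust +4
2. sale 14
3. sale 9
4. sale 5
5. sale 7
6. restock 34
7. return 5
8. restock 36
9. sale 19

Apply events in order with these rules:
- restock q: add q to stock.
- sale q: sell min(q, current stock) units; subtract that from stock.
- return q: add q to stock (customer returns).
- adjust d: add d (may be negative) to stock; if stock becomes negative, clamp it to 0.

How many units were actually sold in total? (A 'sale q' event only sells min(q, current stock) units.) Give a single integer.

Processing events:
Start: stock = 12
  Event 1 (adjust +4): 12 + 4 = 16
  Event 2 (sale 14): sell min(14,16)=14. stock: 16 - 14 = 2. total_sold = 14
  Event 3 (sale 9): sell min(9,2)=2. stock: 2 - 2 = 0. total_sold = 16
  Event 4 (sale 5): sell min(5,0)=0. stock: 0 - 0 = 0. total_sold = 16
  Event 5 (sale 7): sell min(7,0)=0. stock: 0 - 0 = 0. total_sold = 16
  Event 6 (restock 34): 0 + 34 = 34
  Event 7 (return 5): 34 + 5 = 39
  Event 8 (restock 36): 39 + 36 = 75
  Event 9 (sale 19): sell min(19,75)=19. stock: 75 - 19 = 56. total_sold = 35
Final: stock = 56, total_sold = 35

Answer: 35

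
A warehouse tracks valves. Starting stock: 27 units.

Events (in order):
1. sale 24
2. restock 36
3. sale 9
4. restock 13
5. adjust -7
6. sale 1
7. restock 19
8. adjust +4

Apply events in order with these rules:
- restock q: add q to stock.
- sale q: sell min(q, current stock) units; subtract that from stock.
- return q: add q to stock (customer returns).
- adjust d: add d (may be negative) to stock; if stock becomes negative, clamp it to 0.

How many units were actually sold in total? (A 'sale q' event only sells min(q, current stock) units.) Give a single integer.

Answer: 34

Derivation:
Processing events:
Start: stock = 27
  Event 1 (sale 24): sell min(24,27)=24. stock: 27 - 24 = 3. total_sold = 24
  Event 2 (restock 36): 3 + 36 = 39
  Event 3 (sale 9): sell min(9,39)=9. stock: 39 - 9 = 30. total_sold = 33
  Event 4 (restock 13): 30 + 13 = 43
  Event 5 (adjust -7): 43 + -7 = 36
  Event 6 (sale 1): sell min(1,36)=1. stock: 36 - 1 = 35. total_sold = 34
  Event 7 (restock 19): 35 + 19 = 54
  Event 8 (adjust +4): 54 + 4 = 58
Final: stock = 58, total_sold = 34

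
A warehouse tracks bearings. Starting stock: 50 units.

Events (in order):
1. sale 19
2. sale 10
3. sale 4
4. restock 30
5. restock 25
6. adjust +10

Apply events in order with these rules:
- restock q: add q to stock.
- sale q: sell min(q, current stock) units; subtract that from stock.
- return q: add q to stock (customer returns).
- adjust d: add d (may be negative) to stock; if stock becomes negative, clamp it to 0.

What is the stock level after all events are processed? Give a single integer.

Answer: 82

Derivation:
Processing events:
Start: stock = 50
  Event 1 (sale 19): sell min(19,50)=19. stock: 50 - 19 = 31. total_sold = 19
  Event 2 (sale 10): sell min(10,31)=10. stock: 31 - 10 = 21. total_sold = 29
  Event 3 (sale 4): sell min(4,21)=4. stock: 21 - 4 = 17. total_sold = 33
  Event 4 (restock 30): 17 + 30 = 47
  Event 5 (restock 25): 47 + 25 = 72
  Event 6 (adjust +10): 72 + 10 = 82
Final: stock = 82, total_sold = 33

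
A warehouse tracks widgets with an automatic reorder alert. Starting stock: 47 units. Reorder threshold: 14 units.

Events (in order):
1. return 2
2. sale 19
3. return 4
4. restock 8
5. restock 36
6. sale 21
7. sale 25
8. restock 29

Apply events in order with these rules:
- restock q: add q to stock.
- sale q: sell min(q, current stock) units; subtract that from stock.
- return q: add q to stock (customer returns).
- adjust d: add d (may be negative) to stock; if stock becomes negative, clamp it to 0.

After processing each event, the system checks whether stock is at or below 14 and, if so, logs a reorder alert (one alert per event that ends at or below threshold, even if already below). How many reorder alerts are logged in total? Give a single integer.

Answer: 0

Derivation:
Processing events:
Start: stock = 47
  Event 1 (return 2): 47 + 2 = 49
  Event 2 (sale 19): sell min(19,49)=19. stock: 49 - 19 = 30. total_sold = 19
  Event 3 (return 4): 30 + 4 = 34
  Event 4 (restock 8): 34 + 8 = 42
  Event 5 (restock 36): 42 + 36 = 78
  Event 6 (sale 21): sell min(21,78)=21. stock: 78 - 21 = 57. total_sold = 40
  Event 7 (sale 25): sell min(25,57)=25. stock: 57 - 25 = 32. total_sold = 65
  Event 8 (restock 29): 32 + 29 = 61
Final: stock = 61, total_sold = 65

Checking against threshold 14:
  After event 1: stock=49 > 14
  After event 2: stock=30 > 14
  After event 3: stock=34 > 14
  After event 4: stock=42 > 14
  After event 5: stock=78 > 14
  After event 6: stock=57 > 14
  After event 7: stock=32 > 14
  After event 8: stock=61 > 14
Alert events: []. Count = 0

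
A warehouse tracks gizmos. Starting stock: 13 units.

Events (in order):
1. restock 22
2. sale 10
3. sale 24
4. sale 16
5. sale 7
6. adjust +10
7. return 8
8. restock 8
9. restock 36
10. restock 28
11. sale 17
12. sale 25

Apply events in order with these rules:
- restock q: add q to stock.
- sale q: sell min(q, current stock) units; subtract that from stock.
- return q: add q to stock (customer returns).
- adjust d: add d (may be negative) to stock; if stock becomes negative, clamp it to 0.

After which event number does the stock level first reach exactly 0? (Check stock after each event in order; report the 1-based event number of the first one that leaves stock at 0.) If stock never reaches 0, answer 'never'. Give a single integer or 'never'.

Answer: 4

Derivation:
Processing events:
Start: stock = 13
  Event 1 (restock 22): 13 + 22 = 35
  Event 2 (sale 10): sell min(10,35)=10. stock: 35 - 10 = 25. total_sold = 10
  Event 3 (sale 24): sell min(24,25)=24. stock: 25 - 24 = 1. total_sold = 34
  Event 4 (sale 16): sell min(16,1)=1. stock: 1 - 1 = 0. total_sold = 35
  Event 5 (sale 7): sell min(7,0)=0. stock: 0 - 0 = 0. total_sold = 35
  Event 6 (adjust +10): 0 + 10 = 10
  Event 7 (return 8): 10 + 8 = 18
  Event 8 (restock 8): 18 + 8 = 26
  Event 9 (restock 36): 26 + 36 = 62
  Event 10 (restock 28): 62 + 28 = 90
  Event 11 (sale 17): sell min(17,90)=17. stock: 90 - 17 = 73. total_sold = 52
  Event 12 (sale 25): sell min(25,73)=25. stock: 73 - 25 = 48. total_sold = 77
Final: stock = 48, total_sold = 77

First zero at event 4.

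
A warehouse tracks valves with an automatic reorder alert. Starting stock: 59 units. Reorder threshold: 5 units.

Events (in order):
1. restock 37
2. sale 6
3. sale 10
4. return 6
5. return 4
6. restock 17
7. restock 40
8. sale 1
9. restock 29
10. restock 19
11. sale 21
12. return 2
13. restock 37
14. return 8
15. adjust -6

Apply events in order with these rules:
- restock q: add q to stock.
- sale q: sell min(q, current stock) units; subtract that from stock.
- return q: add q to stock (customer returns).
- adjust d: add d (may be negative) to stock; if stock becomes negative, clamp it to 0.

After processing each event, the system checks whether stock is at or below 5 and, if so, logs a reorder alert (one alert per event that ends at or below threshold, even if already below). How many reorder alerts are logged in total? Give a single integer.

Answer: 0

Derivation:
Processing events:
Start: stock = 59
  Event 1 (restock 37): 59 + 37 = 96
  Event 2 (sale 6): sell min(6,96)=6. stock: 96 - 6 = 90. total_sold = 6
  Event 3 (sale 10): sell min(10,90)=10. stock: 90 - 10 = 80. total_sold = 16
  Event 4 (return 6): 80 + 6 = 86
  Event 5 (return 4): 86 + 4 = 90
  Event 6 (restock 17): 90 + 17 = 107
  Event 7 (restock 40): 107 + 40 = 147
  Event 8 (sale 1): sell min(1,147)=1. stock: 147 - 1 = 146. total_sold = 17
  Event 9 (restock 29): 146 + 29 = 175
  Event 10 (restock 19): 175 + 19 = 194
  Event 11 (sale 21): sell min(21,194)=21. stock: 194 - 21 = 173. total_sold = 38
  Event 12 (return 2): 173 + 2 = 175
  Event 13 (restock 37): 175 + 37 = 212
  Event 14 (return 8): 212 + 8 = 220
  Event 15 (adjust -6): 220 + -6 = 214
Final: stock = 214, total_sold = 38

Checking against threshold 5:
  After event 1: stock=96 > 5
  After event 2: stock=90 > 5
  After event 3: stock=80 > 5
  After event 4: stock=86 > 5
  After event 5: stock=90 > 5
  After event 6: stock=107 > 5
  After event 7: stock=147 > 5
  After event 8: stock=146 > 5
  After event 9: stock=175 > 5
  After event 10: stock=194 > 5
  After event 11: stock=173 > 5
  After event 12: stock=175 > 5
  After event 13: stock=212 > 5
  After event 14: stock=220 > 5
  After event 15: stock=214 > 5
Alert events: []. Count = 0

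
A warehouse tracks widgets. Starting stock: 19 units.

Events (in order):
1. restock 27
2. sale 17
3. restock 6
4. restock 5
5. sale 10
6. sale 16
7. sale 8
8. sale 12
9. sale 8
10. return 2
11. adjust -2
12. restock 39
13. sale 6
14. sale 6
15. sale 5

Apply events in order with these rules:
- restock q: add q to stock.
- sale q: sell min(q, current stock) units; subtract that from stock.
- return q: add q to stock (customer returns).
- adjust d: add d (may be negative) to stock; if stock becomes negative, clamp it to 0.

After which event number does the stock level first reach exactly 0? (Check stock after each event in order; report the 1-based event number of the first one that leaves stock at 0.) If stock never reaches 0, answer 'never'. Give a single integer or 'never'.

Answer: 8

Derivation:
Processing events:
Start: stock = 19
  Event 1 (restock 27): 19 + 27 = 46
  Event 2 (sale 17): sell min(17,46)=17. stock: 46 - 17 = 29. total_sold = 17
  Event 3 (restock 6): 29 + 6 = 35
  Event 4 (restock 5): 35 + 5 = 40
  Event 5 (sale 10): sell min(10,40)=10. stock: 40 - 10 = 30. total_sold = 27
  Event 6 (sale 16): sell min(16,30)=16. stock: 30 - 16 = 14. total_sold = 43
  Event 7 (sale 8): sell min(8,14)=8. stock: 14 - 8 = 6. total_sold = 51
  Event 8 (sale 12): sell min(12,6)=6. stock: 6 - 6 = 0. total_sold = 57
  Event 9 (sale 8): sell min(8,0)=0. stock: 0 - 0 = 0. total_sold = 57
  Event 10 (return 2): 0 + 2 = 2
  Event 11 (adjust -2): 2 + -2 = 0
  Event 12 (restock 39): 0 + 39 = 39
  Event 13 (sale 6): sell min(6,39)=6. stock: 39 - 6 = 33. total_sold = 63
  Event 14 (sale 6): sell min(6,33)=6. stock: 33 - 6 = 27. total_sold = 69
  Event 15 (sale 5): sell min(5,27)=5. stock: 27 - 5 = 22. total_sold = 74
Final: stock = 22, total_sold = 74

First zero at event 8.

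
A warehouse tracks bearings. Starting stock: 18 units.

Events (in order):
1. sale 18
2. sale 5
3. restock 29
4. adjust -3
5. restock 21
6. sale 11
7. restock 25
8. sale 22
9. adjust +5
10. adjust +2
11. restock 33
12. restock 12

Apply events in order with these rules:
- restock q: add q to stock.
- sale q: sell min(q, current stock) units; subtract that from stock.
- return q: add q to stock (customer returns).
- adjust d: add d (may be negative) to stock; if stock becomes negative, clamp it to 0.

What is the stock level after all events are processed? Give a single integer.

Processing events:
Start: stock = 18
  Event 1 (sale 18): sell min(18,18)=18. stock: 18 - 18 = 0. total_sold = 18
  Event 2 (sale 5): sell min(5,0)=0. stock: 0 - 0 = 0. total_sold = 18
  Event 3 (restock 29): 0 + 29 = 29
  Event 4 (adjust -3): 29 + -3 = 26
  Event 5 (restock 21): 26 + 21 = 47
  Event 6 (sale 11): sell min(11,47)=11. stock: 47 - 11 = 36. total_sold = 29
  Event 7 (restock 25): 36 + 25 = 61
  Event 8 (sale 22): sell min(22,61)=22. stock: 61 - 22 = 39. total_sold = 51
  Event 9 (adjust +5): 39 + 5 = 44
  Event 10 (adjust +2): 44 + 2 = 46
  Event 11 (restock 33): 46 + 33 = 79
  Event 12 (restock 12): 79 + 12 = 91
Final: stock = 91, total_sold = 51

Answer: 91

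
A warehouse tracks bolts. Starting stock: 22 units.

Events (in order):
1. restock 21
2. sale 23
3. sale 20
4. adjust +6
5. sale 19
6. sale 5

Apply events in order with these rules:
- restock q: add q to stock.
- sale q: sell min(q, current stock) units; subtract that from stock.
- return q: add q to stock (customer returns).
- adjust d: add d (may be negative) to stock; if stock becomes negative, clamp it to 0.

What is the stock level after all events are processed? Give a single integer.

Processing events:
Start: stock = 22
  Event 1 (restock 21): 22 + 21 = 43
  Event 2 (sale 23): sell min(23,43)=23. stock: 43 - 23 = 20. total_sold = 23
  Event 3 (sale 20): sell min(20,20)=20. stock: 20 - 20 = 0. total_sold = 43
  Event 4 (adjust +6): 0 + 6 = 6
  Event 5 (sale 19): sell min(19,6)=6. stock: 6 - 6 = 0. total_sold = 49
  Event 6 (sale 5): sell min(5,0)=0. stock: 0 - 0 = 0. total_sold = 49
Final: stock = 0, total_sold = 49

Answer: 0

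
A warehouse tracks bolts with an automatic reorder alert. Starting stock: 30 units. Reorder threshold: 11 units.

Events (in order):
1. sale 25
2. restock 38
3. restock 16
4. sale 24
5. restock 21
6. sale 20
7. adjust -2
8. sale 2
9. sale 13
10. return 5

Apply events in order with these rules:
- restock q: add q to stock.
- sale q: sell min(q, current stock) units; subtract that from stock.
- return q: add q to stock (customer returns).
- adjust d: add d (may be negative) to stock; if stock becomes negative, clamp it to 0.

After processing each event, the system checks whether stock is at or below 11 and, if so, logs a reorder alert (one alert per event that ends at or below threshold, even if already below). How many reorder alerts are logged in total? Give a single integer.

Answer: 1

Derivation:
Processing events:
Start: stock = 30
  Event 1 (sale 25): sell min(25,30)=25. stock: 30 - 25 = 5. total_sold = 25
  Event 2 (restock 38): 5 + 38 = 43
  Event 3 (restock 16): 43 + 16 = 59
  Event 4 (sale 24): sell min(24,59)=24. stock: 59 - 24 = 35. total_sold = 49
  Event 5 (restock 21): 35 + 21 = 56
  Event 6 (sale 20): sell min(20,56)=20. stock: 56 - 20 = 36. total_sold = 69
  Event 7 (adjust -2): 36 + -2 = 34
  Event 8 (sale 2): sell min(2,34)=2. stock: 34 - 2 = 32. total_sold = 71
  Event 9 (sale 13): sell min(13,32)=13. stock: 32 - 13 = 19. total_sold = 84
  Event 10 (return 5): 19 + 5 = 24
Final: stock = 24, total_sold = 84

Checking against threshold 11:
  After event 1: stock=5 <= 11 -> ALERT
  After event 2: stock=43 > 11
  After event 3: stock=59 > 11
  After event 4: stock=35 > 11
  After event 5: stock=56 > 11
  After event 6: stock=36 > 11
  After event 7: stock=34 > 11
  After event 8: stock=32 > 11
  After event 9: stock=19 > 11
  After event 10: stock=24 > 11
Alert events: [1]. Count = 1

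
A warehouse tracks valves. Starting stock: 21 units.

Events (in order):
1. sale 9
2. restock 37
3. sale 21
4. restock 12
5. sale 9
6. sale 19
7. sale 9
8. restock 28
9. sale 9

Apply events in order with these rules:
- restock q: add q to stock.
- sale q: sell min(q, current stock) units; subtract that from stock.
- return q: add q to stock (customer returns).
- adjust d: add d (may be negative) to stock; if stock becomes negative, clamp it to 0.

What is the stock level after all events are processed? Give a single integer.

Processing events:
Start: stock = 21
  Event 1 (sale 9): sell min(9,21)=9. stock: 21 - 9 = 12. total_sold = 9
  Event 2 (restock 37): 12 + 37 = 49
  Event 3 (sale 21): sell min(21,49)=21. stock: 49 - 21 = 28. total_sold = 30
  Event 4 (restock 12): 28 + 12 = 40
  Event 5 (sale 9): sell min(9,40)=9. stock: 40 - 9 = 31. total_sold = 39
  Event 6 (sale 19): sell min(19,31)=19. stock: 31 - 19 = 12. total_sold = 58
  Event 7 (sale 9): sell min(9,12)=9. stock: 12 - 9 = 3. total_sold = 67
  Event 8 (restock 28): 3 + 28 = 31
  Event 9 (sale 9): sell min(9,31)=9. stock: 31 - 9 = 22. total_sold = 76
Final: stock = 22, total_sold = 76

Answer: 22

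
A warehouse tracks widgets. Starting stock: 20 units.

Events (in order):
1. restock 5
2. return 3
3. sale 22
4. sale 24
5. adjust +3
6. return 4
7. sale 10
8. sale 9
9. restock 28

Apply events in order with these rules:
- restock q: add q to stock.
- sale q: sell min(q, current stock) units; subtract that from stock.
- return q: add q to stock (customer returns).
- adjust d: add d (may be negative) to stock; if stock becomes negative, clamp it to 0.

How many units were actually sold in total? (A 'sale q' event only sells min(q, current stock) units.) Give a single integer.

Answer: 35

Derivation:
Processing events:
Start: stock = 20
  Event 1 (restock 5): 20 + 5 = 25
  Event 2 (return 3): 25 + 3 = 28
  Event 3 (sale 22): sell min(22,28)=22. stock: 28 - 22 = 6. total_sold = 22
  Event 4 (sale 24): sell min(24,6)=6. stock: 6 - 6 = 0. total_sold = 28
  Event 5 (adjust +3): 0 + 3 = 3
  Event 6 (return 4): 3 + 4 = 7
  Event 7 (sale 10): sell min(10,7)=7. stock: 7 - 7 = 0. total_sold = 35
  Event 8 (sale 9): sell min(9,0)=0. stock: 0 - 0 = 0. total_sold = 35
  Event 9 (restock 28): 0 + 28 = 28
Final: stock = 28, total_sold = 35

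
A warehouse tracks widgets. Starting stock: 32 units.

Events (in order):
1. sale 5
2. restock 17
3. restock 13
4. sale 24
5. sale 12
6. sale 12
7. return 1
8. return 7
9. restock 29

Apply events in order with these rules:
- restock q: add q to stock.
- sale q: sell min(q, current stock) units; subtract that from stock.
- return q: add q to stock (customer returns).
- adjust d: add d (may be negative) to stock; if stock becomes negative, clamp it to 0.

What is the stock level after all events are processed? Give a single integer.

Processing events:
Start: stock = 32
  Event 1 (sale 5): sell min(5,32)=5. stock: 32 - 5 = 27. total_sold = 5
  Event 2 (restock 17): 27 + 17 = 44
  Event 3 (restock 13): 44 + 13 = 57
  Event 4 (sale 24): sell min(24,57)=24. stock: 57 - 24 = 33. total_sold = 29
  Event 5 (sale 12): sell min(12,33)=12. stock: 33 - 12 = 21. total_sold = 41
  Event 6 (sale 12): sell min(12,21)=12. stock: 21 - 12 = 9. total_sold = 53
  Event 7 (return 1): 9 + 1 = 10
  Event 8 (return 7): 10 + 7 = 17
  Event 9 (restock 29): 17 + 29 = 46
Final: stock = 46, total_sold = 53

Answer: 46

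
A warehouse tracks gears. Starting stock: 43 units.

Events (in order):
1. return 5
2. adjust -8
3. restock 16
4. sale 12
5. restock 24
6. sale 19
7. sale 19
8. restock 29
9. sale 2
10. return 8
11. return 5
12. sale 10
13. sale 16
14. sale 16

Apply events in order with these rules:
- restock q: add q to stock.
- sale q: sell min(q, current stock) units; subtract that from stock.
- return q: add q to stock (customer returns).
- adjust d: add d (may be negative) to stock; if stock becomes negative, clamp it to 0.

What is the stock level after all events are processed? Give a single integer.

Processing events:
Start: stock = 43
  Event 1 (return 5): 43 + 5 = 48
  Event 2 (adjust -8): 48 + -8 = 40
  Event 3 (restock 16): 40 + 16 = 56
  Event 4 (sale 12): sell min(12,56)=12. stock: 56 - 12 = 44. total_sold = 12
  Event 5 (restock 24): 44 + 24 = 68
  Event 6 (sale 19): sell min(19,68)=19. stock: 68 - 19 = 49. total_sold = 31
  Event 7 (sale 19): sell min(19,49)=19. stock: 49 - 19 = 30. total_sold = 50
  Event 8 (restock 29): 30 + 29 = 59
  Event 9 (sale 2): sell min(2,59)=2. stock: 59 - 2 = 57. total_sold = 52
  Event 10 (return 8): 57 + 8 = 65
  Event 11 (return 5): 65 + 5 = 70
  Event 12 (sale 10): sell min(10,70)=10. stock: 70 - 10 = 60. total_sold = 62
  Event 13 (sale 16): sell min(16,60)=16. stock: 60 - 16 = 44. total_sold = 78
  Event 14 (sale 16): sell min(16,44)=16. stock: 44 - 16 = 28. total_sold = 94
Final: stock = 28, total_sold = 94

Answer: 28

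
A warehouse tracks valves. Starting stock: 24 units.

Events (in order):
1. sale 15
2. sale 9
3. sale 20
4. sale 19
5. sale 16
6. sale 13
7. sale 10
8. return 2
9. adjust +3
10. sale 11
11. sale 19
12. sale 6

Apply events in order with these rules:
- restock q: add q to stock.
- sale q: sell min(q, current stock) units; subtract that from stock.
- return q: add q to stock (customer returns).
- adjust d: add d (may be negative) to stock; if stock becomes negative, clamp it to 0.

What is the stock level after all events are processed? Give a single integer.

Answer: 0

Derivation:
Processing events:
Start: stock = 24
  Event 1 (sale 15): sell min(15,24)=15. stock: 24 - 15 = 9. total_sold = 15
  Event 2 (sale 9): sell min(9,9)=9. stock: 9 - 9 = 0. total_sold = 24
  Event 3 (sale 20): sell min(20,0)=0. stock: 0 - 0 = 0. total_sold = 24
  Event 4 (sale 19): sell min(19,0)=0. stock: 0 - 0 = 0. total_sold = 24
  Event 5 (sale 16): sell min(16,0)=0. stock: 0 - 0 = 0. total_sold = 24
  Event 6 (sale 13): sell min(13,0)=0. stock: 0 - 0 = 0. total_sold = 24
  Event 7 (sale 10): sell min(10,0)=0. stock: 0 - 0 = 0. total_sold = 24
  Event 8 (return 2): 0 + 2 = 2
  Event 9 (adjust +3): 2 + 3 = 5
  Event 10 (sale 11): sell min(11,5)=5. stock: 5 - 5 = 0. total_sold = 29
  Event 11 (sale 19): sell min(19,0)=0. stock: 0 - 0 = 0. total_sold = 29
  Event 12 (sale 6): sell min(6,0)=0. stock: 0 - 0 = 0. total_sold = 29
Final: stock = 0, total_sold = 29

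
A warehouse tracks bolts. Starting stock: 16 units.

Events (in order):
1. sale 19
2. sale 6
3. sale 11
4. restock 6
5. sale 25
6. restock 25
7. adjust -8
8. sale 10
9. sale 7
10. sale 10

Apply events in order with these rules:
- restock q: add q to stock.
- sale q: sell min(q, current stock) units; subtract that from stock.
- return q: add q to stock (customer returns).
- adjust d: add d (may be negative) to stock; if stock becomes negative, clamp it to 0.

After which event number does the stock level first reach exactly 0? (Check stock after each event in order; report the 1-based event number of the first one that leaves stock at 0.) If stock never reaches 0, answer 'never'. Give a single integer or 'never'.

Answer: 1

Derivation:
Processing events:
Start: stock = 16
  Event 1 (sale 19): sell min(19,16)=16. stock: 16 - 16 = 0. total_sold = 16
  Event 2 (sale 6): sell min(6,0)=0. stock: 0 - 0 = 0. total_sold = 16
  Event 3 (sale 11): sell min(11,0)=0. stock: 0 - 0 = 0. total_sold = 16
  Event 4 (restock 6): 0 + 6 = 6
  Event 5 (sale 25): sell min(25,6)=6. stock: 6 - 6 = 0. total_sold = 22
  Event 6 (restock 25): 0 + 25 = 25
  Event 7 (adjust -8): 25 + -8 = 17
  Event 8 (sale 10): sell min(10,17)=10. stock: 17 - 10 = 7. total_sold = 32
  Event 9 (sale 7): sell min(7,7)=7. stock: 7 - 7 = 0. total_sold = 39
  Event 10 (sale 10): sell min(10,0)=0. stock: 0 - 0 = 0. total_sold = 39
Final: stock = 0, total_sold = 39

First zero at event 1.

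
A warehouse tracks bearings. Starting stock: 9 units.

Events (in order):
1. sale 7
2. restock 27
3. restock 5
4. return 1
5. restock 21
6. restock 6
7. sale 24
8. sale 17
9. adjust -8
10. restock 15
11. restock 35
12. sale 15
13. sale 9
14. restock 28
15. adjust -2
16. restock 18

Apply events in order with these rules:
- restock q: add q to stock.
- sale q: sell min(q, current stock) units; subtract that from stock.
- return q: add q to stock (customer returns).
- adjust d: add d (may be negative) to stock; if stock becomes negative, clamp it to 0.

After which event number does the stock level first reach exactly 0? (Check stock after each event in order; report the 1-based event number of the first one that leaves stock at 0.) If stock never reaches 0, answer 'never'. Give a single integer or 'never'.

Processing events:
Start: stock = 9
  Event 1 (sale 7): sell min(7,9)=7. stock: 9 - 7 = 2. total_sold = 7
  Event 2 (restock 27): 2 + 27 = 29
  Event 3 (restock 5): 29 + 5 = 34
  Event 4 (return 1): 34 + 1 = 35
  Event 5 (restock 21): 35 + 21 = 56
  Event 6 (restock 6): 56 + 6 = 62
  Event 7 (sale 24): sell min(24,62)=24. stock: 62 - 24 = 38. total_sold = 31
  Event 8 (sale 17): sell min(17,38)=17. stock: 38 - 17 = 21. total_sold = 48
  Event 9 (adjust -8): 21 + -8 = 13
  Event 10 (restock 15): 13 + 15 = 28
  Event 11 (restock 35): 28 + 35 = 63
  Event 12 (sale 15): sell min(15,63)=15. stock: 63 - 15 = 48. total_sold = 63
  Event 13 (sale 9): sell min(9,48)=9. stock: 48 - 9 = 39. total_sold = 72
  Event 14 (restock 28): 39 + 28 = 67
  Event 15 (adjust -2): 67 + -2 = 65
  Event 16 (restock 18): 65 + 18 = 83
Final: stock = 83, total_sold = 72

Stock never reaches 0.

Answer: never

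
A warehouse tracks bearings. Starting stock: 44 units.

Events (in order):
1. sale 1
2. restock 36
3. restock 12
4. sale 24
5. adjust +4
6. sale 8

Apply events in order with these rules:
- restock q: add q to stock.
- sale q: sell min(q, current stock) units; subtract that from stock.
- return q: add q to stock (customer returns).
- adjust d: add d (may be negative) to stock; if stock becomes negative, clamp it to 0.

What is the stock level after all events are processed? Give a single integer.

Processing events:
Start: stock = 44
  Event 1 (sale 1): sell min(1,44)=1. stock: 44 - 1 = 43. total_sold = 1
  Event 2 (restock 36): 43 + 36 = 79
  Event 3 (restock 12): 79 + 12 = 91
  Event 4 (sale 24): sell min(24,91)=24. stock: 91 - 24 = 67. total_sold = 25
  Event 5 (adjust +4): 67 + 4 = 71
  Event 6 (sale 8): sell min(8,71)=8. stock: 71 - 8 = 63. total_sold = 33
Final: stock = 63, total_sold = 33

Answer: 63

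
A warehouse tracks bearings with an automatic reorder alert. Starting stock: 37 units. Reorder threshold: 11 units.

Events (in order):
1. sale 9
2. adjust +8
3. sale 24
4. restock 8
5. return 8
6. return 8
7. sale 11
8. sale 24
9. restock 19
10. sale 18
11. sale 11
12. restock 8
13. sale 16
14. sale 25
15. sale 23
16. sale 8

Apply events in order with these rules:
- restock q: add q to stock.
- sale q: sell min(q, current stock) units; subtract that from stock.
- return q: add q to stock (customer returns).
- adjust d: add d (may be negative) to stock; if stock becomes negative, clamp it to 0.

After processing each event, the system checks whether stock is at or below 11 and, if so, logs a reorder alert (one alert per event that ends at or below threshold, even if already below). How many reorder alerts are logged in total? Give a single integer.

Answer: 8

Derivation:
Processing events:
Start: stock = 37
  Event 1 (sale 9): sell min(9,37)=9. stock: 37 - 9 = 28. total_sold = 9
  Event 2 (adjust +8): 28 + 8 = 36
  Event 3 (sale 24): sell min(24,36)=24. stock: 36 - 24 = 12. total_sold = 33
  Event 4 (restock 8): 12 + 8 = 20
  Event 5 (return 8): 20 + 8 = 28
  Event 6 (return 8): 28 + 8 = 36
  Event 7 (sale 11): sell min(11,36)=11. stock: 36 - 11 = 25. total_sold = 44
  Event 8 (sale 24): sell min(24,25)=24. stock: 25 - 24 = 1. total_sold = 68
  Event 9 (restock 19): 1 + 19 = 20
  Event 10 (sale 18): sell min(18,20)=18. stock: 20 - 18 = 2. total_sold = 86
  Event 11 (sale 11): sell min(11,2)=2. stock: 2 - 2 = 0. total_sold = 88
  Event 12 (restock 8): 0 + 8 = 8
  Event 13 (sale 16): sell min(16,8)=8. stock: 8 - 8 = 0. total_sold = 96
  Event 14 (sale 25): sell min(25,0)=0. stock: 0 - 0 = 0. total_sold = 96
  Event 15 (sale 23): sell min(23,0)=0. stock: 0 - 0 = 0. total_sold = 96
  Event 16 (sale 8): sell min(8,0)=0. stock: 0 - 0 = 0. total_sold = 96
Final: stock = 0, total_sold = 96

Checking against threshold 11:
  After event 1: stock=28 > 11
  After event 2: stock=36 > 11
  After event 3: stock=12 > 11
  After event 4: stock=20 > 11
  After event 5: stock=28 > 11
  After event 6: stock=36 > 11
  After event 7: stock=25 > 11
  After event 8: stock=1 <= 11 -> ALERT
  After event 9: stock=20 > 11
  After event 10: stock=2 <= 11 -> ALERT
  After event 11: stock=0 <= 11 -> ALERT
  After event 12: stock=8 <= 11 -> ALERT
  After event 13: stock=0 <= 11 -> ALERT
  After event 14: stock=0 <= 11 -> ALERT
  After event 15: stock=0 <= 11 -> ALERT
  After event 16: stock=0 <= 11 -> ALERT
Alert events: [8, 10, 11, 12, 13, 14, 15, 16]. Count = 8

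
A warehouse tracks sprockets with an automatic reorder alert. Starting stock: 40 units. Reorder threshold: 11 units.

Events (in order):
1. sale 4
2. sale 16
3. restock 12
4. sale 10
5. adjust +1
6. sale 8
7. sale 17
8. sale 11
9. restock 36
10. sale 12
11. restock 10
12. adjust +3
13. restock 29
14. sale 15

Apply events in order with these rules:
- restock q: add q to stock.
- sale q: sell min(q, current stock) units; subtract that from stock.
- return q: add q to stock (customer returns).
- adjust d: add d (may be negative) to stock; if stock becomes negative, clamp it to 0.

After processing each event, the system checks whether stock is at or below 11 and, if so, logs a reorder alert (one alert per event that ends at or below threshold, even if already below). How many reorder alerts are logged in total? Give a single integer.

Answer: 2

Derivation:
Processing events:
Start: stock = 40
  Event 1 (sale 4): sell min(4,40)=4. stock: 40 - 4 = 36. total_sold = 4
  Event 2 (sale 16): sell min(16,36)=16. stock: 36 - 16 = 20. total_sold = 20
  Event 3 (restock 12): 20 + 12 = 32
  Event 4 (sale 10): sell min(10,32)=10. stock: 32 - 10 = 22. total_sold = 30
  Event 5 (adjust +1): 22 + 1 = 23
  Event 6 (sale 8): sell min(8,23)=8. stock: 23 - 8 = 15. total_sold = 38
  Event 7 (sale 17): sell min(17,15)=15. stock: 15 - 15 = 0. total_sold = 53
  Event 8 (sale 11): sell min(11,0)=0. stock: 0 - 0 = 0. total_sold = 53
  Event 9 (restock 36): 0 + 36 = 36
  Event 10 (sale 12): sell min(12,36)=12. stock: 36 - 12 = 24. total_sold = 65
  Event 11 (restock 10): 24 + 10 = 34
  Event 12 (adjust +3): 34 + 3 = 37
  Event 13 (restock 29): 37 + 29 = 66
  Event 14 (sale 15): sell min(15,66)=15. stock: 66 - 15 = 51. total_sold = 80
Final: stock = 51, total_sold = 80

Checking against threshold 11:
  After event 1: stock=36 > 11
  After event 2: stock=20 > 11
  After event 3: stock=32 > 11
  After event 4: stock=22 > 11
  After event 5: stock=23 > 11
  After event 6: stock=15 > 11
  After event 7: stock=0 <= 11 -> ALERT
  After event 8: stock=0 <= 11 -> ALERT
  After event 9: stock=36 > 11
  After event 10: stock=24 > 11
  After event 11: stock=34 > 11
  After event 12: stock=37 > 11
  After event 13: stock=66 > 11
  After event 14: stock=51 > 11
Alert events: [7, 8]. Count = 2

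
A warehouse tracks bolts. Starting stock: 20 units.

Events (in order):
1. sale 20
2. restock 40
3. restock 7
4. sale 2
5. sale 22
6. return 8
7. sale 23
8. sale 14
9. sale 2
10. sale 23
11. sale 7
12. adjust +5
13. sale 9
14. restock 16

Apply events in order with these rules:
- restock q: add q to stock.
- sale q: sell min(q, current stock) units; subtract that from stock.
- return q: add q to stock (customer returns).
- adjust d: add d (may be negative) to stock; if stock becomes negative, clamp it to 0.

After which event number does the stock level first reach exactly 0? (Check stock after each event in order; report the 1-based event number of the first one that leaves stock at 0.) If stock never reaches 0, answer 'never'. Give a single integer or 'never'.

Processing events:
Start: stock = 20
  Event 1 (sale 20): sell min(20,20)=20. stock: 20 - 20 = 0. total_sold = 20
  Event 2 (restock 40): 0 + 40 = 40
  Event 3 (restock 7): 40 + 7 = 47
  Event 4 (sale 2): sell min(2,47)=2. stock: 47 - 2 = 45. total_sold = 22
  Event 5 (sale 22): sell min(22,45)=22. stock: 45 - 22 = 23. total_sold = 44
  Event 6 (return 8): 23 + 8 = 31
  Event 7 (sale 23): sell min(23,31)=23. stock: 31 - 23 = 8. total_sold = 67
  Event 8 (sale 14): sell min(14,8)=8. stock: 8 - 8 = 0. total_sold = 75
  Event 9 (sale 2): sell min(2,0)=0. stock: 0 - 0 = 0. total_sold = 75
  Event 10 (sale 23): sell min(23,0)=0. stock: 0 - 0 = 0. total_sold = 75
  Event 11 (sale 7): sell min(7,0)=0. stock: 0 - 0 = 0. total_sold = 75
  Event 12 (adjust +5): 0 + 5 = 5
  Event 13 (sale 9): sell min(9,5)=5. stock: 5 - 5 = 0. total_sold = 80
  Event 14 (restock 16): 0 + 16 = 16
Final: stock = 16, total_sold = 80

First zero at event 1.

Answer: 1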